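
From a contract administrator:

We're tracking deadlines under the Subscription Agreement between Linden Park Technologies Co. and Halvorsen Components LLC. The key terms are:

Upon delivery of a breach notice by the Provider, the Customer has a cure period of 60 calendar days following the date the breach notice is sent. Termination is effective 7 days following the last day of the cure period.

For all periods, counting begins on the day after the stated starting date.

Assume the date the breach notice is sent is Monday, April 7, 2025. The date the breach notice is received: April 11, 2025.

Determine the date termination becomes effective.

The last day of the cure period: 60 calendar days after April 7, 2025 is June 6, 2025.
The date termination becomes effective: June 6, 2025 + 7 days = June 13, 2025.

June 13, 2025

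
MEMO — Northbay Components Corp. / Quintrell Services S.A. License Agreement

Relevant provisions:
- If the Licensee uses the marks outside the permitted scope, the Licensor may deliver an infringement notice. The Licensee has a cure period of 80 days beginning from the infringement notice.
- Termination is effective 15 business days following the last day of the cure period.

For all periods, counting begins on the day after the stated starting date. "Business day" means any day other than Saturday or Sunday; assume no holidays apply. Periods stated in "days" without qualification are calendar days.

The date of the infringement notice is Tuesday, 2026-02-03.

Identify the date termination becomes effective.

The last day of the cure period: 2026-02-03 + 80 days = 2026-04-24.
From Friday, 2026-04-24, 15 business days (Apr 27, Apr 28, Apr 29, Apr 30, …, May 13, May 14, May 15, skipping weekends) brings us to Friday, 2026-05-15, which is the date termination becomes effective.

2026-05-15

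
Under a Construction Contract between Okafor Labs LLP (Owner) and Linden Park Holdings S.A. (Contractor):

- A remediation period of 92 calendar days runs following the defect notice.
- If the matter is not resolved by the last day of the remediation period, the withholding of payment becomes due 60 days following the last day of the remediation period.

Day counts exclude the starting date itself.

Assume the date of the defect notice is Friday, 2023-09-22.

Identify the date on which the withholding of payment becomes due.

The last day of the remediation period: 2023-09-22 + 92 days = 2023-12-23.
The date on which the withholding of payment becomes due: 2023-12-23 + 60 days = 2024-02-21.

2024-02-21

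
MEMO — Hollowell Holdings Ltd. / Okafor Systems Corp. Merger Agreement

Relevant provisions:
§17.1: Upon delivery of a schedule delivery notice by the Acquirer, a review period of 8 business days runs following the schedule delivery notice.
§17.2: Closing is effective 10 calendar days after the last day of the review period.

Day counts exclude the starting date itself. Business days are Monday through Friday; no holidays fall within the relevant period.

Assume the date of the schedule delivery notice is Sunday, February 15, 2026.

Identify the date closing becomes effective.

March 7, 2026

The last day of the review period: 8 business days after Sunday, February 15, 2026, skipping weekends — Feb 16, Feb 17, Feb 18, Feb 19, Feb 20, Feb 23, Feb 24, Feb 25 — lands on Wednesday, February 25, 2026.
The date closing becomes effective: 10 calendar days after February 25, 2026 is March 7, 2026.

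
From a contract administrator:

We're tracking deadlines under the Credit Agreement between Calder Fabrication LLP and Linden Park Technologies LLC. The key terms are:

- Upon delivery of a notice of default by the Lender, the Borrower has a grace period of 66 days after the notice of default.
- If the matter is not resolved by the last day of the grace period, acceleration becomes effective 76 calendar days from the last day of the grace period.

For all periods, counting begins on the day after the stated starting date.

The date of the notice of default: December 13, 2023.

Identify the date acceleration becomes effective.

May 3, 2024

Adding 66 calendar days to December 13, 2023 gives February 17, 2024, which is the last day of the grace period.
The date acceleration becomes effective: February 17, 2024 + 76 days = May 3, 2024.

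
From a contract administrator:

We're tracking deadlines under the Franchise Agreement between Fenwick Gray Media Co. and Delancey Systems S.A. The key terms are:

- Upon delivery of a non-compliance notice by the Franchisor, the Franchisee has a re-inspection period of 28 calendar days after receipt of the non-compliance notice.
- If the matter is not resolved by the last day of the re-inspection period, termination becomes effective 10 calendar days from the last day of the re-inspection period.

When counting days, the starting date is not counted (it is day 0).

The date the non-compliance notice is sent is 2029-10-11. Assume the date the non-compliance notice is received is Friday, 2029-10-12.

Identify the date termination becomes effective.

Adding 28 calendar days to 2029-10-12 gives 2029-11-09, which is the last day of the re-inspection period.
Adding 10 calendar days to 2029-11-09 gives 2029-11-19, which is the date termination becomes effective.

2029-11-19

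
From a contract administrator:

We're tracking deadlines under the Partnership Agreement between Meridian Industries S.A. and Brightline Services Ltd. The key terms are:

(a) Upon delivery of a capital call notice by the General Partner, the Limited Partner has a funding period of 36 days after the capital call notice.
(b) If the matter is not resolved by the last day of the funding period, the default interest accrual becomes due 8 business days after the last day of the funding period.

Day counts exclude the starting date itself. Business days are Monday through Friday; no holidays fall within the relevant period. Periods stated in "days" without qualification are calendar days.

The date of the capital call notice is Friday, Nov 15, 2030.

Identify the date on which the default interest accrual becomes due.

Jan 1, 2031

Adding 36 calendar days to Nov 15, 2030 gives Dec 21, 2030, which is the last day of the funding period.
From Saturday, Dec 21, 2030, 8 business days (Dec 23, Dec 24, Dec 25, Dec 26, Dec 27, Dec 30, Dec 31, Jan 1, skipping weekends) brings us to Wednesday, Jan 1, 2031, which is the date on which the default interest accrual becomes due.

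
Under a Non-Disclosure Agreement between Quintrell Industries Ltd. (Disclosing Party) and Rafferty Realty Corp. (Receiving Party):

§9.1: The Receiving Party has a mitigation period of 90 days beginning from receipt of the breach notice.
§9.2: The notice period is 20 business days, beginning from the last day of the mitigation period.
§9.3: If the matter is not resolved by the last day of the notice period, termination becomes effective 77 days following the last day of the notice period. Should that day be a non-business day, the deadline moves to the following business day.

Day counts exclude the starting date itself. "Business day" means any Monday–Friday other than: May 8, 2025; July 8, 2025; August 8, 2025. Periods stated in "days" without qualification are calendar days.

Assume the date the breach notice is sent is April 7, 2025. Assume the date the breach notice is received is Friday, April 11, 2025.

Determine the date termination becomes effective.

Adding 90 calendar days to April 11, 2025 gives July 10, 2025, which is the last day of the mitigation period.
The last day of the notice period: counting 20 business days from Thursday, July 10, 2025 (Jul 11, Jul 14, Jul 15, Jul 16, …, Aug 5, Aug 6, Aug 7, skipping weekends) reaches Thursday, August 7, 2025.
Adding 77 calendar days to August 7, 2025 gives October 23, 2025, which is the date termination becomes effective. October 23, 2025 is a Thursday and is not a listed holiday, so no roll-forward applies.

October 23, 2025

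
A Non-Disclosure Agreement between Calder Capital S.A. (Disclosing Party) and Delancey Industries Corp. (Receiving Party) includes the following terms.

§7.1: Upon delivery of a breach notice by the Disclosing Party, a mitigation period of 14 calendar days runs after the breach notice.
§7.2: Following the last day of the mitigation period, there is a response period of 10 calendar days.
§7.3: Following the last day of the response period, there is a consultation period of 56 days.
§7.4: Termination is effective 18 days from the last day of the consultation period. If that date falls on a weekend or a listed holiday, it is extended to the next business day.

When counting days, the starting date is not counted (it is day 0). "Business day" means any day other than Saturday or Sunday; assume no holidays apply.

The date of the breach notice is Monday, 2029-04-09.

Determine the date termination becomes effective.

The last day of the mitigation period: 14 calendar days after 2029-04-09 is 2029-04-23.
Adding 10 calendar days to 2029-04-23 gives 2029-05-03, which is the last day of the response period.
The last day of the consultation period: 56 calendar days after 2029-05-03 is 2029-06-28.
Adding 18 calendar days to 2029-06-28 gives 2029-07-16, which is the date termination becomes effective. 2029-07-16 is a Monday, so no roll-forward applies.

2029-07-16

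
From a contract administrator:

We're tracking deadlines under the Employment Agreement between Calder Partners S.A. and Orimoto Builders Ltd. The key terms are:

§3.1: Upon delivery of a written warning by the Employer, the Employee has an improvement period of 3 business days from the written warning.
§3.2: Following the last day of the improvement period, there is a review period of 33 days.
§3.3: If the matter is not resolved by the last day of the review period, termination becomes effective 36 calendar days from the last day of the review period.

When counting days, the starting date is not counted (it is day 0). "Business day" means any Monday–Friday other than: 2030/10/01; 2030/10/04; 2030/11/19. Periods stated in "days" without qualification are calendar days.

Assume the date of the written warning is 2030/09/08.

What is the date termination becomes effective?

2030/11/19

The last day of the improvement period: 3 business days after Sunday, 2030/09/08, skipping weekends — Sep 9, Sep 10, Sep 11 — lands on Wednesday, 2030/09/11.
The last day of the review period: 2030/09/11 + 33 days = 2030/10/14.
The date termination becomes effective: 2030/10/14 + 36 days = 2030/11/19.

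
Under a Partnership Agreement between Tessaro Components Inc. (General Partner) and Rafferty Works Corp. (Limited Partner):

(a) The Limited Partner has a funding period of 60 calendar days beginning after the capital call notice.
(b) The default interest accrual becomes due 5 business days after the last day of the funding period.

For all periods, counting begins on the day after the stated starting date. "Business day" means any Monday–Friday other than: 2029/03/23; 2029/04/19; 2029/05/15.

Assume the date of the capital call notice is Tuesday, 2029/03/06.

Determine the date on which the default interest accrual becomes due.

Adding 60 calendar days to 2029/03/06 gives 2029/05/05, which is the last day of the funding period.
The date on which the default interest accrual becomes due: 5 business days after Saturday, 2029/05/05, skipping weekends — May 7, May 8, May 9, May 10, May 11 — lands on Friday, 2029/05/11.

2029/05/11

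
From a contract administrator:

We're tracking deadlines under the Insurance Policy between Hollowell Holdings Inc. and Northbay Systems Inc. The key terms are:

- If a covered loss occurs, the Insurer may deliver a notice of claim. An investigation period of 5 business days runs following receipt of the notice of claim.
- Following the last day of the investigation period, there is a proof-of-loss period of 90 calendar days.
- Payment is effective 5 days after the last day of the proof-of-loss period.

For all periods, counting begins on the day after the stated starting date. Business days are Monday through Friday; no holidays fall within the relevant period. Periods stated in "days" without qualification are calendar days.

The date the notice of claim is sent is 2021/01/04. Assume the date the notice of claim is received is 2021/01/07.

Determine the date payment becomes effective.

2021/04/19

From Thursday, 2021/01/07, 5 business days (Jan 8, Jan 11, Jan 12, Jan 13, Jan 14, skipping weekends) brings us to Thursday, 2021/01/14, which is the last day of the investigation period.
The last day of the proof-of-loss period: 2021/01/14 + 90 days = 2021/04/14.
The date payment becomes effective: 2021/04/14 + 5 days = 2021/04/19.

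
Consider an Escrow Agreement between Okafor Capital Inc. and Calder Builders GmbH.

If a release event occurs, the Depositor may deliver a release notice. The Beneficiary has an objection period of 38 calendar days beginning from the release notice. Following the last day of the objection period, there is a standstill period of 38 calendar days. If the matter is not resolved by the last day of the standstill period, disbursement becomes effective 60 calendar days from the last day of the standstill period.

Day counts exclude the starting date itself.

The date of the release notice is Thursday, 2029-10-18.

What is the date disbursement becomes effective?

Adding 38 calendar days to 2029-10-18 gives 2029-11-25, which is the last day of the objection period.
The last day of the standstill period: 38 calendar days after 2029-11-25 is 2030-01-02.
The date disbursement becomes effective: 2030-01-02 + 60 days = 2030-03-03.

2030-03-03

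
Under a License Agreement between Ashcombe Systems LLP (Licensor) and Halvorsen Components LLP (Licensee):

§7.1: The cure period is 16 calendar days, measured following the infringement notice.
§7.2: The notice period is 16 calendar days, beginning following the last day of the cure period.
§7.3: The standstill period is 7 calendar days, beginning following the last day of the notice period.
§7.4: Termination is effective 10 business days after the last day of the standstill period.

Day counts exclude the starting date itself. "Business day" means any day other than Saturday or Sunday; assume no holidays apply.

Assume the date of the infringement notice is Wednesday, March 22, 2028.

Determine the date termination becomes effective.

The last day of the cure period: March 22, 2028 + 16 days = April 7, 2028.
The last day of the notice period: 16 calendar days after April 7, 2028 is April 23, 2028.
Adding 7 calendar days to April 23, 2028 gives April 30, 2028, which is the last day of the standstill period.
From Sunday, April 30, 2028, 10 business days (May 1, May 2, May 3, May 4, May 5, May 8, May 9, May 10, May 11, May 12, skipping weekends) brings us to Friday, May 12, 2028, which is the date termination becomes effective.

May 12, 2028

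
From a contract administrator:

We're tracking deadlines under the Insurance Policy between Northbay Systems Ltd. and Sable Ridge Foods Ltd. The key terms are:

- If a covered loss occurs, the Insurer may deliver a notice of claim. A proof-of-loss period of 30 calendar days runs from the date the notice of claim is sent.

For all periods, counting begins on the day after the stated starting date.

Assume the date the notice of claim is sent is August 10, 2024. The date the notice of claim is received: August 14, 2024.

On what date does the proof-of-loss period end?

The last day of the proof-of-loss period: 30 calendar days after August 10, 2024 is September 9, 2024.

September 9, 2024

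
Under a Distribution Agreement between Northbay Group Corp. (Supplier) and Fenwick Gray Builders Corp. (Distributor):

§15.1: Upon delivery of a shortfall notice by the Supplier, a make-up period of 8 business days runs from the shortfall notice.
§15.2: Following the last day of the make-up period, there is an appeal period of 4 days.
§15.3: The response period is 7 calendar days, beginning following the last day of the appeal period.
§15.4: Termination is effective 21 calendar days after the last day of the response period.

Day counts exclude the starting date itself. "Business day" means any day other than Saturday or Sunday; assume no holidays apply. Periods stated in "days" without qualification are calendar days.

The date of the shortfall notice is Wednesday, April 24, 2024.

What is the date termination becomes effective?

June 7, 2024

The last day of the make-up period: counting 8 business days from Wednesday, April 24, 2024 (Apr 25, Apr 26, Apr 29, Apr 30, May 1, May 2, May 3, May 6, skipping weekends) reaches Monday, May 6, 2024.
Adding 4 calendar days to May 6, 2024 gives May 10, 2024, which is the last day of the appeal period.
The last day of the response period: 7 calendar days after May 10, 2024 is May 17, 2024.
Adding 21 calendar days to May 17, 2024 gives June 7, 2024, which is the date termination becomes effective.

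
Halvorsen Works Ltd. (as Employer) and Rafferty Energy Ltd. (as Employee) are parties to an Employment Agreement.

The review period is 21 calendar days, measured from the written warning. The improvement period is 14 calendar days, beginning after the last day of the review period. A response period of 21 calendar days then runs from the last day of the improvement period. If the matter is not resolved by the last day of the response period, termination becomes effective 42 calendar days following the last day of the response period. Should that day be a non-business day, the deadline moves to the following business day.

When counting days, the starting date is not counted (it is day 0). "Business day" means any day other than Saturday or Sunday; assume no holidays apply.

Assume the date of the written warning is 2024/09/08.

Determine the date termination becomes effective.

Adding 21 calendar days to 2024/09/08 gives 2024/09/29, which is the last day of the review period.
The last day of the improvement period: 2024/09/29 + 14 days = 2024/10/13.
The last day of the response period: 21 calendar days after 2024/10/13 is 2024/11/03.
Adding 42 calendar days to 2024/11/03 gives 2024/12/15, which is the date termination becomes effective. That falls on a Sunday, so it rolls to the next business day, Monday, 2024/12/16.

2024/12/16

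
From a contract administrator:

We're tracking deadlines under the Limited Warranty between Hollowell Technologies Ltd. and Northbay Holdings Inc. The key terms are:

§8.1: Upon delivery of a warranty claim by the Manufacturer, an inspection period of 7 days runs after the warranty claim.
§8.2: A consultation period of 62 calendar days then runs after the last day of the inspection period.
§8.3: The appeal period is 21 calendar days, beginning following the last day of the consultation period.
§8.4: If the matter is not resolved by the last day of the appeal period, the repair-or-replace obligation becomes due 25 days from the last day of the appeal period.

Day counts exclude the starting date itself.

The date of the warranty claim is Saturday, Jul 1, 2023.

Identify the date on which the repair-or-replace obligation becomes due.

The last day of the inspection period: 7 calendar days after Jul 1, 2023 is Jul 8, 2023.
The last day of the consultation period: 62 calendar days after Jul 8, 2023 is Sep 8, 2023.
The last day of the appeal period: Sep 8, 2023 + 21 days = Sep 29, 2023.
The date on which the repair-or-replace obligation becomes due: 25 calendar days after Sep 29, 2023 is Oct 24, 2023.

Oct 24, 2023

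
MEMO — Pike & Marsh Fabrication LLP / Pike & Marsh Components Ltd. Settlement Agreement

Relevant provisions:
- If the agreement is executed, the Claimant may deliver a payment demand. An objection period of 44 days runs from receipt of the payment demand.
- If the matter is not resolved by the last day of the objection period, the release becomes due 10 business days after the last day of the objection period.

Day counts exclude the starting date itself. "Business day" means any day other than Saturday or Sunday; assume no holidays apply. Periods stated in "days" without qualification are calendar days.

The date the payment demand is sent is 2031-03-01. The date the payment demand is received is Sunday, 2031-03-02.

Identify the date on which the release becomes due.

2031-04-29

The last day of the objection period: 2031-03-02 + 44 days = 2031-04-15.
The date on which the release becomes due: 10 business days after Tuesday, 2031-04-15, skipping weekends — Apr 16, Apr 17, Apr 18, Apr 21, Apr 22, Apr 23, Apr 24, Apr 25, Apr 28, Apr 29 — lands on Tuesday, 2031-04-29.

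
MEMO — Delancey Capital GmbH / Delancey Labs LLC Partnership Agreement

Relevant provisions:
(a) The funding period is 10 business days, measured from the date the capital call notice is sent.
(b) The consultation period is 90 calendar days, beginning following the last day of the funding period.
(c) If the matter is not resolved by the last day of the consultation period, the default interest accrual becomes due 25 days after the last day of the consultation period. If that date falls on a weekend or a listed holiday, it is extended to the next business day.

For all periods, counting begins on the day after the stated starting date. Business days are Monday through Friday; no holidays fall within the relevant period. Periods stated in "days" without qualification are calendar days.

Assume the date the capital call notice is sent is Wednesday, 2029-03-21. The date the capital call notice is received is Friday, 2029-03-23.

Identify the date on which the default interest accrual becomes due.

The last day of the funding period: counting 10 business days from Wednesday, 2029-03-21 (Mar 22, Mar 23, Mar 26, Mar 27, Mar 28, Mar 29, Mar 30, Apr 2, Apr 3, Apr 4, skipping weekends) reaches Wednesday, 2029-04-04.
Adding 90 calendar days to 2029-04-04 gives 2029-07-03, which is the last day of the consultation period.
Adding 25 calendar days to 2029-07-03 gives 2029-07-28, which is the date on which the default interest accrual becomes due. That falls on a Saturday, so it rolls to the next business day, Monday, 2029-07-30.

2029-07-30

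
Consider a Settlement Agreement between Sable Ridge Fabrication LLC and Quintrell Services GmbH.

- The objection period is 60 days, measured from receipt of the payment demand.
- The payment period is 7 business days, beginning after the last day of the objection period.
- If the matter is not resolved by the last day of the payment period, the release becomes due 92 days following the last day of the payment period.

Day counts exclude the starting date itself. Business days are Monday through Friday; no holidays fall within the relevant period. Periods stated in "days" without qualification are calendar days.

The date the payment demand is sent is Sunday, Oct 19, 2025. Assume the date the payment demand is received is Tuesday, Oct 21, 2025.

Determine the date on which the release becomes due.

Adding 60 calendar days to Oct 21, 2025 gives Dec 20, 2025, which is the last day of the objection period.
From Saturday, Dec 20, 2025, 7 business days (Dec 22, Dec 23, Dec 24, Dec 25, Dec 26, Dec 29, Dec 30, skipping weekends) brings us to Tuesday, Dec 30, 2025, which is the last day of the payment period.
Adding 92 calendar days to Dec 30, 2025 gives Apr 1, 2026, which is the date on which the release becomes due.

Apr 1, 2026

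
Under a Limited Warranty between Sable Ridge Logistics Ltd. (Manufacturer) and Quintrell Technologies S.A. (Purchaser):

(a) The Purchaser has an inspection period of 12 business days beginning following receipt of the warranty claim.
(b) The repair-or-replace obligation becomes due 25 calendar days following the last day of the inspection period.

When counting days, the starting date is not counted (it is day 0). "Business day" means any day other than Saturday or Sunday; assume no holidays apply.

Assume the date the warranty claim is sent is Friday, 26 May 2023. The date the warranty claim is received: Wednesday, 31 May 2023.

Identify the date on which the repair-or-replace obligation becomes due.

The last day of the inspection period: counting 12 business days from Wednesday, 31 May 2023 (Jun 1, Jun 2, Jun 5, Jun 6, …, Jun 14, Jun 15, Jun 16, skipping weekends) reaches Friday, 16 June 2023.
The date on which the repair-or-replace obligation becomes due: 25 calendar days after 16 June 2023 is 11 July 2023.

11 July 2023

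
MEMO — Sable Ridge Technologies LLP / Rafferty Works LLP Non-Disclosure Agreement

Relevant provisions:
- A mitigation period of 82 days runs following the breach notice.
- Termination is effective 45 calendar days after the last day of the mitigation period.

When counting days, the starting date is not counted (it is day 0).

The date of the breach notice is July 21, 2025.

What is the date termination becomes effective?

The last day of the mitigation period: 82 calendar days after July 21, 2025 is October 11, 2025.
The date termination becomes effective: 45 calendar days after October 11, 2025 is November 25, 2025.

November 25, 2025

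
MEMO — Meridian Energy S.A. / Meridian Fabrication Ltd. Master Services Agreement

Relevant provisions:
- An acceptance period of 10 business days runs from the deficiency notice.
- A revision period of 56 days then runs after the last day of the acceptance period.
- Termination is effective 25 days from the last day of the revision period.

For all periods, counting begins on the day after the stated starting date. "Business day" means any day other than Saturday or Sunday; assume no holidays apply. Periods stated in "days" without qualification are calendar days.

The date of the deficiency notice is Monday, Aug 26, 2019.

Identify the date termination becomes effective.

Nov 29, 2019

The last day of the acceptance period: counting 10 business days from Monday, Aug 26, 2019 (Aug 27, Aug 28, Aug 29, Aug 30, Sep 2, Sep 3, Sep 4, Sep 5, Sep 6, Sep 9, skipping weekends) reaches Monday, Sep 9, 2019.
The last day of the revision period: Sep 9, 2019 + 56 days = Nov 4, 2019.
The date termination becomes effective: 25 calendar days after Nov 4, 2019 is Nov 29, 2019.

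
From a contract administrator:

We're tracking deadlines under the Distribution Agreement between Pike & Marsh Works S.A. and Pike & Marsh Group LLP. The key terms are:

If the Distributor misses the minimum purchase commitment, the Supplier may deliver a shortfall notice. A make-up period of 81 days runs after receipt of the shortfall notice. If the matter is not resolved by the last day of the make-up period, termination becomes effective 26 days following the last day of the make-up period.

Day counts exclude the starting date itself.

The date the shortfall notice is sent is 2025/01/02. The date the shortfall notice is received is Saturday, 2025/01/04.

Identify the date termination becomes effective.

2025/04/21

The last day of the make-up period: 2025/01/04 + 81 days = 2025/03/26.
The date termination becomes effective: 26 calendar days after 2025/03/26 is 2025/04/21.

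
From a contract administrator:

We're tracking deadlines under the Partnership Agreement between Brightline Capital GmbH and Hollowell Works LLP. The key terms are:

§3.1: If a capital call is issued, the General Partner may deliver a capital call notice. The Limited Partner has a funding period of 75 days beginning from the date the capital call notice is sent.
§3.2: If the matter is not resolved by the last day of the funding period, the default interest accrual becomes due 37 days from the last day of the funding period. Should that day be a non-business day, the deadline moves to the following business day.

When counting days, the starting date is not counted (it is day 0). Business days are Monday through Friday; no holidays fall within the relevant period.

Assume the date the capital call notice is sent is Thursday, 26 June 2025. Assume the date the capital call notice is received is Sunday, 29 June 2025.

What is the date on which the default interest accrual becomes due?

The last day of the funding period: 26 June 2025 + 75 days = 9 September 2025.
Adding 37 calendar days to 9 September 2025 gives 16 October 2025, which is the date on which the default interest accrual becomes due. 16 October 2025 is a Thursday, so no roll-forward applies.

16 October 2025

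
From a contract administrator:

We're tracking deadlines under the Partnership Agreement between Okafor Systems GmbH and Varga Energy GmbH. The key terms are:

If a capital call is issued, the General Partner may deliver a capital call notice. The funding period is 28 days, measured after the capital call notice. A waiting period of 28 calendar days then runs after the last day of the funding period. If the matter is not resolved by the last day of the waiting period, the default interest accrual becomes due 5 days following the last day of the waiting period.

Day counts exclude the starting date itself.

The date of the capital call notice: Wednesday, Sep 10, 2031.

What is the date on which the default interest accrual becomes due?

Nov 10, 2031

Adding 28 calendar days to Sep 10, 2031 gives Oct 8, 2031, which is the last day of the funding period.
The last day of the waiting period: 28 calendar days after Oct 8, 2031 is Nov 5, 2031.
Adding 5 calendar days to Nov 5, 2031 gives Nov 10, 2031, which is the date on which the default interest accrual becomes due.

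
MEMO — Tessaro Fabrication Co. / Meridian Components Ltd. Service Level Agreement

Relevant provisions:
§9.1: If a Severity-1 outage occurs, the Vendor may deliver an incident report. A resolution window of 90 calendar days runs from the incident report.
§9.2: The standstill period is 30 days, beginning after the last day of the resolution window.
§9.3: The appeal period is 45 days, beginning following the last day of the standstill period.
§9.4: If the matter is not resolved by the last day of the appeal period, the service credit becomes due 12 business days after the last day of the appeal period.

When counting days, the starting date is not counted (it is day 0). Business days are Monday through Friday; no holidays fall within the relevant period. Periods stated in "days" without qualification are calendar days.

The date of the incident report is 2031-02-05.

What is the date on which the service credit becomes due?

The last day of the resolution window: 90 calendar days after 2031-02-05 is 2031-05-06.
The last day of the standstill period: 30 calendar days after 2031-05-06 is 2031-06-05.
Adding 45 calendar days to 2031-06-05 gives 2031-07-20, which is the last day of the appeal period.
The date on which the service credit becomes due: counting 12 business days from Sunday, 2031-07-20 (Jul 21, Jul 22, Jul 23, Jul 24, …, Aug 1, Aug 4, Aug 5, skipping weekends) reaches Tuesday, 2031-08-05.

2031-08-05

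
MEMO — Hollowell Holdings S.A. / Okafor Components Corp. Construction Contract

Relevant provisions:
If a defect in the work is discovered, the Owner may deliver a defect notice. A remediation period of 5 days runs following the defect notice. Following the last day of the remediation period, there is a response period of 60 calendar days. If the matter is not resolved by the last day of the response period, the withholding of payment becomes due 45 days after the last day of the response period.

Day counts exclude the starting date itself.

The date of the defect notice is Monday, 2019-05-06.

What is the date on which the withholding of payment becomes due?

The last day of the remediation period: 2019-05-06 + 5 days = 2019-05-11.
Adding 60 calendar days to 2019-05-11 gives 2019-07-10, which is the last day of the response period.
The date on which the withholding of payment becomes due: 2019-07-10 + 45 days = 2019-08-24.

2019-08-24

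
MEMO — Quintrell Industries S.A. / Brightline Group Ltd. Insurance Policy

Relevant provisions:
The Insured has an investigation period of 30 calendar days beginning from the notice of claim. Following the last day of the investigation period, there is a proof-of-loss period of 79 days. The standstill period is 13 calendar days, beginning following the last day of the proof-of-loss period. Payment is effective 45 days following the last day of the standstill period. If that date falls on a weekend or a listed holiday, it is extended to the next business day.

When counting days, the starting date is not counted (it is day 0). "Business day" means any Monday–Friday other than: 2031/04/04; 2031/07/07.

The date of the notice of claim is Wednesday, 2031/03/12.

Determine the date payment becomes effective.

The last day of the investigation period: 2031/03/12 + 30 days = 2031/04/11.
The last day of the proof-of-loss period: 2031/04/11 + 79 days = 2031/06/29.
The last day of the standstill period: 13 calendar days after 2031/06/29 is 2031/07/12.
The date payment becomes effective: 2031/07/12 + 45 days = 2031/08/26. 2031/08/26 is a Tuesday and is not a listed holiday, so no roll-forward applies.

2031/08/26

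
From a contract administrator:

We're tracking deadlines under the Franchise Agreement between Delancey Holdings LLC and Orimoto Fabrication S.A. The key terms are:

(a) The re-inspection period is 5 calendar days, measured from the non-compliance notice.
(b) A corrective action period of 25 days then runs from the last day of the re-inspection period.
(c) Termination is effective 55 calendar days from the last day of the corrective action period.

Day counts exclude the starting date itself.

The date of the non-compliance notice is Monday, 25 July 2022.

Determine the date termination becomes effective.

18 October 2022

The last day of the re-inspection period: 5 calendar days after 25 July 2022 is 30 July 2022.
Adding 25 calendar days to 30 July 2022 gives 24 August 2022, which is the last day of the corrective action period.
The date termination becomes effective: 24 August 2022 + 55 days = 18 October 2022.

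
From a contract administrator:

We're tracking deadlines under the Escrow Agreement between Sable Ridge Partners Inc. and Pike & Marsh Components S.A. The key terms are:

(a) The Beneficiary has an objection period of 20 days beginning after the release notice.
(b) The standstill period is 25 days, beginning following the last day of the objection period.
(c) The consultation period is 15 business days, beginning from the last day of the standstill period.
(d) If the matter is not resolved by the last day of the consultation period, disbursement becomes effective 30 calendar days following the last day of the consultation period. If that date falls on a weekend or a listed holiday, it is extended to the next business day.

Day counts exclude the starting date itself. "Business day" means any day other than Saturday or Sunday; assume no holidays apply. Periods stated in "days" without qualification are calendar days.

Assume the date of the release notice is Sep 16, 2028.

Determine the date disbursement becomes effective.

Dec 21, 2028

The last day of the objection period: Sep 16, 2028 + 20 days = Oct 6, 2028.
The last day of the standstill period: Oct 6, 2028 + 25 days = Oct 31, 2028.
The last day of the consultation period: counting 15 business days from Tuesday, Oct 31, 2028 (Nov 1, Nov 2, Nov 3, Nov 6, …, Nov 17, Nov 20, Nov 21, skipping weekends) reaches Tuesday, Nov 21, 2028.
Adding 30 calendar days to Nov 21, 2028 gives Dec 21, 2028, which is the date disbursement becomes effective. Dec 21, 2028 is a Thursday, so no roll-forward applies.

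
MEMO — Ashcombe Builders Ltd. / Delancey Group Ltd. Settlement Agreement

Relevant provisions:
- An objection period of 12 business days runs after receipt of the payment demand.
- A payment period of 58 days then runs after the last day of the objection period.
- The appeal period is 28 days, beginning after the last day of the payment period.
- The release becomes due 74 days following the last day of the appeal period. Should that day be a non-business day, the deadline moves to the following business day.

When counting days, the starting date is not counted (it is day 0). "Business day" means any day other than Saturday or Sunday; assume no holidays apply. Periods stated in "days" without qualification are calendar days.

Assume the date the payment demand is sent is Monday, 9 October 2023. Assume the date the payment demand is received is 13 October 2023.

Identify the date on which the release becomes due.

The last day of the objection period: 12 business days after Friday, 13 October 2023, skipping weekends — Oct 16, Oct 17, Oct 18, Oct 19, …, Oct 27, Oct 30, Oct 31 — lands on Tuesday, 31 October 2023.
Adding 58 calendar days to 31 October 2023 gives 28 December 2023, which is the last day of the payment period.
Adding 28 calendar days to 28 December 2023 gives 25 January 2024, which is the last day of the appeal period.
The date on which the release becomes due: 25 January 2024 + 74 days = 8 April 2024. 8 April 2024 is a Monday, so no roll-forward applies.

8 April 2024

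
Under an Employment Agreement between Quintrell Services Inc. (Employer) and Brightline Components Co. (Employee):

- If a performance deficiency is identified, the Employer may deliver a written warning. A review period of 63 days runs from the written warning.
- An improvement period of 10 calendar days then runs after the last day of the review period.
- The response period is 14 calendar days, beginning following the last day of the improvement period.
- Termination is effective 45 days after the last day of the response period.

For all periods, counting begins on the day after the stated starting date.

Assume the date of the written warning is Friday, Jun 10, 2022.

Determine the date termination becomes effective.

Oct 20, 2022

The last day of the review period: Jun 10, 2022 + 63 days = Aug 12, 2022.
Adding 10 calendar days to Aug 12, 2022 gives Aug 22, 2022, which is the last day of the improvement period.
Adding 14 calendar days to Aug 22, 2022 gives Sep 5, 2022, which is the last day of the response period.
The date termination becomes effective: Sep 5, 2022 + 45 days = Oct 20, 2022.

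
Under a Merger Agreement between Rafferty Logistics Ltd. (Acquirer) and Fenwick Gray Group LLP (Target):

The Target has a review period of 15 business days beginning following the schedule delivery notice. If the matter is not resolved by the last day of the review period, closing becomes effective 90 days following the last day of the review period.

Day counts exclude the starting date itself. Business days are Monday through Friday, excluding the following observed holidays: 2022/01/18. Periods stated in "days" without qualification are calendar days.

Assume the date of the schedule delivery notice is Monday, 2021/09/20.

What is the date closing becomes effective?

2022/01/09

The last day of the review period: counting 15 business days from Monday, 2021/09/20 (Sep 21, Sep 22, Sep 23, Sep 24, …, Oct 7, Oct 8, Oct 11, skipping weekends) reaches Monday, 2021/10/11.
The date closing becomes effective: 2021/10/11 + 90 days = 2022/01/09.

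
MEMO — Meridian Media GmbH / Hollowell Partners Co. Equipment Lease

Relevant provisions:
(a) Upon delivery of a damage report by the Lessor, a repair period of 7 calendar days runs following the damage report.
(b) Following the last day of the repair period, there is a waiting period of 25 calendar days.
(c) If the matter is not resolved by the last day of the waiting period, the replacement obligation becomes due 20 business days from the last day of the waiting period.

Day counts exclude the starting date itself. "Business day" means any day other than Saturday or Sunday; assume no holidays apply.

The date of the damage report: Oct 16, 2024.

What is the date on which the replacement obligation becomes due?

Dec 13, 2024

Adding 7 calendar days to Oct 16, 2024 gives Oct 23, 2024, which is the last day of the repair period.
Adding 25 calendar days to Oct 23, 2024 gives Nov 17, 2024, which is the last day of the waiting period.
From Sunday, Nov 17, 2024, 20 business days (Nov 18, Nov 19, Nov 20, Nov 21, …, Dec 11, Dec 12, Dec 13, skipping weekends) brings us to Friday, Dec 13, 2024, which is the date on which the replacement obligation becomes due.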